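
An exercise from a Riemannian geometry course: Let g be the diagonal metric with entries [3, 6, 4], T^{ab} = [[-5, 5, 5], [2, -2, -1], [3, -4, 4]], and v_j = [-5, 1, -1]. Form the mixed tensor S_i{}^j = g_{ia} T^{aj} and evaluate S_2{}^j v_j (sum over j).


Step 1: lower the first index. For a diagonal metric, g_{ia} T^{aj} = g_{ii} T^{ij} (no sum on i).
g_{22} = 6
S_2{}^1 = 6 * T^{21} = 6 * 2 = 12
S_2{}^2 = 6 * T^{22} = 6 * -2 = -12
S_2{}^3 = 6 * T^{23} = 6 * -1 = -6
Step 2: contract S_2{}^j with v_j.
S_2{}^1 * v_1 = 12 * -5 = -60
S_2{}^2 * v_2 = -12 * 1 = -12
S_2{}^3 * v_3 = -6 * -1 = 6
Result = -60 + -12 + 6 = -66

-66


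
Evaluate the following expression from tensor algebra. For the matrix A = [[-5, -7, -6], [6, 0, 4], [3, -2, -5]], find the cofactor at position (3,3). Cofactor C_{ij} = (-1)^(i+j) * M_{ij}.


To find cofactor C_{33}, delete row 3 and column 3.
The resulting 2x2 submatrix is: [[-5, -7], [6, 0]]
Minor M_{33} = -5*0 - -7*6
  = 0 - -42 = 42
Sign = (-1)^(3+3) = (-1)^6 = 1
Cofactor C_{33} = 1 * 42 = 42

42


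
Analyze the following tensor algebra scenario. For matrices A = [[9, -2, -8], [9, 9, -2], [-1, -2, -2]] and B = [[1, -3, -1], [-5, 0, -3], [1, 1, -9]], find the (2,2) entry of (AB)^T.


(AB)^T_{ij} = (AB)_{ji} = sum_k A_{jk} B_{ki}.
For i=2, j=2 we need (AB)_{22}:
A_{21} * B_{12} = 9 * -3 = -27
A_{22} * B_{22} = 9 * 0 = 0
A_{23} * B_{32} = -2 * 1 = -2
Sum = -27 + 0 + -2 = -29

-29


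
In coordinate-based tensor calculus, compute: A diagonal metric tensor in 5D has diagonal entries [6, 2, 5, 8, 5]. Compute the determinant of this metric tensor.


For a diagonal metric, the determinant is the product of diagonal entries.
Diagonal entries: 6, 2, 5, 8, 5
det(g) = 6 * 2 * 5 * 8 * 5 = 2400

2400


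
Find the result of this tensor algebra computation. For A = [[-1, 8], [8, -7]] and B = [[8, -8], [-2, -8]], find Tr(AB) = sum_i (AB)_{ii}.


Tr(AB) = sum_i (AB)_{ii} where (AB)_{ii} = sum_k A_{ik} B_{ki}.
(AB)_{11} = -1*8 + 8*-2 = -24
(AB)_{22} = 8*-8 + -7*-8 = -8
Tr(AB) = -24 + -8 = -32

-32


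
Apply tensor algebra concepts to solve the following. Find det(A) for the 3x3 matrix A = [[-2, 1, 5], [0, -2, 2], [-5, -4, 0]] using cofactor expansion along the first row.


Expanding along the first row, det(A) = a11*M_11 - a12*M_12 + a13*M_13, where M_1j is the (1,j) minor.
Minor M_11 = -2*0 - 2*-4 = 8
Minor M_12 = 0*0 - 2*-5 = 10
Minor M_13 = 0*-4 - -2*-5 = -10
det = -2*(8) - 1*(10) + 5*(-10)
    = -16 - 10 + -50
    = -76

-76


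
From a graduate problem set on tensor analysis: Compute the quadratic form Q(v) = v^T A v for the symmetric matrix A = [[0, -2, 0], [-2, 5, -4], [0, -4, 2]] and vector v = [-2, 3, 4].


First compute Av:
(Av)_1 = 0*-2 + -2*3 + 0*4 = -6
(Av)_2 = -2*-2 + 5*3 + -4*4 = 3
(Av)_3 = 0*-2 + -4*3 + 2*4 = -4
Av = [-6, 3, -4]
Then v^T (Av) = -2*-6 + 3*3 + 4*-4
= 12 + 9 + -16 = 5

5


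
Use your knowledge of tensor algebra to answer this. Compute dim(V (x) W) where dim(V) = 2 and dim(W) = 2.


The dimension of a tensor product is the product of dimensions.
dim(V) = 2, dim(W) = 2
dim(V (x) W) = 2 * 2 = 4

4


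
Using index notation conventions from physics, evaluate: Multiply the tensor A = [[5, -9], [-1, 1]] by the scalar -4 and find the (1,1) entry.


Scalar multiplication: (cA)_{ij} = c * A_{ij}.
c = -4
A_{11} = 5
(cA)_{11} = -4 * 5 = -20

-20


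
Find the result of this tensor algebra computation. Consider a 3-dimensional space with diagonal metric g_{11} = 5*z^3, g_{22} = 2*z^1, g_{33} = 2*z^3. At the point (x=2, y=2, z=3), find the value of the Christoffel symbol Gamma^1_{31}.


For a diagonal metric, Gamma^k_{ij} = (1/2) g^{kk} (dg_{ik}/dx_j + dg_{jk}/dx_i - dg_{ij}/dx_k).
The metric is diagonal, so g_{ab} = 0 for a != b.
At the given point: g_{11} = 135, g_{22} = 6, g_{33} = 54
g^{11} = 1/135
dg_{31}/dx_1 = 0 (off-diagonal)
dg_{11}/dx_3 = dg_{11}/dx_3 = 135
dg_{31}/dx_1 = 0 (off-diagonal)
Numerator = 0 + 135 - 0 = 135
Gamma^1_{31} = 135 / (2 * 135) = 1/2

1/2


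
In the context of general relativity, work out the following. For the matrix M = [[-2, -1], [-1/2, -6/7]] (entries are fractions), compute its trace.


The trace is the sum of diagonal entries.
Diagonal: M[1,1] = -2, M[2,2] = -6/7
Tr(M) = -2 + -6/7
Computing step by step:
After adding M[1,1]: -2
After adding M[2,2]: -20/7
Tr(M) = -20/7

-20/7


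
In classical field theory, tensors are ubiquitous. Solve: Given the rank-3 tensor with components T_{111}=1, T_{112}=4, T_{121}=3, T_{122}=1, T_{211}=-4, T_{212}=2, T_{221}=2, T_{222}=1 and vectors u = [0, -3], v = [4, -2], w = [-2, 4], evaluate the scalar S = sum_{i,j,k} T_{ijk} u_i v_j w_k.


S = sum over i,j,k of T_{ijk} u_i v_j w_k. Expanding all 8 terms:
T_{111}*u_1*v_1*w_1 = 1*0*4*-2 = 0  (running total: 0)
T_{112}*u_1*v_1*w_2 = 4*0*4*4 = 0  (running total: 0)
T_{121}*u_1*v_2*w_1 = 3*0*-2*-2 = 0  (running total: 0)
T_{122}*u_1*v_2*w_2 = 1*0*-2*4 = 0  (running total: 0)
T_{211}*u_2*v_1*w_1 = -4*-3*4*-2 = -96  (running total: -96)
T_{212}*u_2*v_1*w_2 = 2*-3*4*4 = -96  (running total: -192)
T_{221}*u_2*v_2*w_1 = 2*-3*-2*-2 = -24  (running total: -216)
T_{222}*u_2*v_2*w_2 = 1*-3*-2*4 = 24  (running total: -192)
S = -192

-192


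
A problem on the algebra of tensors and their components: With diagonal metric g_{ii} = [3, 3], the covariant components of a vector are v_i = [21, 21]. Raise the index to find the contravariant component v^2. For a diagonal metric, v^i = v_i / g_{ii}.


To raise an index with a diagonal metric: v^i = v_i / g_{ii}.
For index 2: v_2 = 21, g_{22} = 3
v^2 = 21 / 3 = 7

7


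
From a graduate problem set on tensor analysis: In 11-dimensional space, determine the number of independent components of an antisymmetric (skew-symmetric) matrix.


An antisymmetric rank-2 tensor satisfies A_{ij} = -A_{ji}, so diagonal entries are zero.
The independent components are the upper-triangular entries: C(n, 2) = n(n-1)/2.
n = 11
C(11, 2) = 11 * 10 / 2 = 110 / 2 = 55

55


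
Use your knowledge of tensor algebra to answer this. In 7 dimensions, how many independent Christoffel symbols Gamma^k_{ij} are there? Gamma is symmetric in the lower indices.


Christoffel symbols Gamma^k_{ij} are symmetric in i,j, so there are d * d(d+1)/2 independent symbols.
d = 7
d(d+1)/2 = 7 * 8 / 2 = 28
Total = 7 * 28 = 196

196


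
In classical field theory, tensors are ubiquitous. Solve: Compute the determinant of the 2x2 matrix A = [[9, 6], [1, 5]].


For a 2x2 matrix [[a, b], [c, d]], det = a*d - b*c.
a = 9, b = 6, c = 1, d = 5
a*d = 9 * 5 = 45
b*c = 6 * 1 = 6
det = 45 - 6 = 39

39


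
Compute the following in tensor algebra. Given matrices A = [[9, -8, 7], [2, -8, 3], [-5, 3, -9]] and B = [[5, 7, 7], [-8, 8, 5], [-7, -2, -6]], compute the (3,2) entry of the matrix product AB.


(AB)_{ij} = sum_k A_{ik} B_{kj}.
For i=3, j=2:
A_{31} * B_{12} = -5 * 7 = -35
A_{32} * B_{22} = 3 * 8 = 24
A_{33} * B_{32} = -9 * -2 = 18
Sum = -35 + 24 + 18 = 7

7


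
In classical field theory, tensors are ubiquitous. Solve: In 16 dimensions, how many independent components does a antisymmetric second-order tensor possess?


A antisymmetric rank-2 tensor in d dimensions has d(d-1)/2 independent components.
d = 16
d(d-1)/2 = 16 * 15 / 2 = 240 / 2 = 120

120


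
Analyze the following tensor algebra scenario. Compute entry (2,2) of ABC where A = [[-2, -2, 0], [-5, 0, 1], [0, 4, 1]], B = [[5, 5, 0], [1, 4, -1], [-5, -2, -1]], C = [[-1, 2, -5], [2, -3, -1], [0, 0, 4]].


(ABC)_{22} = sum_m (AB)_{2m} C_{m2}. First compute row 2 of AB.
(AB)_{21} = -5*5 + 0*1 + 1*-5 = -30
(AB)_{22} = -5*5 + 0*4 + 1*-2 = -27
(AB)_{23} = -5*0 + 0*-1 + 1*-1 = -1
Now contract with column 2 of C:
(AB)_{21} * C_{12} = -30 * 2 = -60
(AB)_{22} * C_{22} = -27 * -3 = 81
(AB)_{23} * C_{32} = -1 * 0 = 0
(ABC)_{22} = -60 + 81 + 0 = 21

21


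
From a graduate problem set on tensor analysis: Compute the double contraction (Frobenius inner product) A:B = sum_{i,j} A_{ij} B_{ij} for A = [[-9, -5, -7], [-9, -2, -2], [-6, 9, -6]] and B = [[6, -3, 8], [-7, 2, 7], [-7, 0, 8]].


A:B = sum over all i,j of A_{ij} * B_{ij}.
Row 1: -9*6=-54, -5*-3=15, -7*8=-56 => row sum = -95
Row 2: -9*-7=63, -2*2=-4, -2*7=-14 => row sum = 45
Row 3: -6*-7=42, 9*0=0, -6*8=-48 => row sum = -6
Total = -95 + 45 + -6 = -56

-56


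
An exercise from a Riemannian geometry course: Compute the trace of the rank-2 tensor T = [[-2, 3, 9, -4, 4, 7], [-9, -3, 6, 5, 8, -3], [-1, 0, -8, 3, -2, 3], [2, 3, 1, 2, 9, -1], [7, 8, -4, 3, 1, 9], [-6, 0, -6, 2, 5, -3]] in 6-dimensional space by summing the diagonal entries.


The contraction (trace) of a rank-2 tensor is the sum of its diagonal elements.
Diagonal entries: A[1,1] = -2, A[2,2] = -3, A[3,3] = -8, A[4,4] = 2, A[5,5] = 1, A[6,6] = -3
Tr(A) = -2 + -3 + -8 + 2 + 1 + -3 = -13

-13


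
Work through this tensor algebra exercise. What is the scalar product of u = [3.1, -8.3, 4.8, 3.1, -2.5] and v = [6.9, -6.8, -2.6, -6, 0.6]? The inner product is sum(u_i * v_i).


The inner product u . v = sum of u_i * v_i.
Term-by-term: 3.1 * 6.9, -8.3 * -6.8, 4.8 * -2.6, 3.1 * -6, -2.5 * 0.6
Products: 21.39, 56.44, -12.48, -18.6, -1.5
Sum = 21.39 + 56.44 + -12.48 + -18.6 + -1.5 = 45.25

45.25


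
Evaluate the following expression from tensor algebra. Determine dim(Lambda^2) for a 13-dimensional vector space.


The dimension of the space of p-forms on an n-dimensional space is C(n, p).
n = 13, p = 2
C(13, 2) = 13! / (2! * 11!) = 78

78


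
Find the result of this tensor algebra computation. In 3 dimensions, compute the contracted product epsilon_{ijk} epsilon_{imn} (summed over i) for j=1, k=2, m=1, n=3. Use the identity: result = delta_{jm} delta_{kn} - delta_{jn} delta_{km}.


Using the identity: epsilon_{ijk} epsilon_{imn} = delta_{jm} delta_{kn} - delta_{jn} delta_{km}.
delta_{11} = 1
delta_{23} = 0
delta_{13} = 0
delta_{21} = 0
Result = 1 * 0 - 0 * 0 = 0 - 0 = 0

0


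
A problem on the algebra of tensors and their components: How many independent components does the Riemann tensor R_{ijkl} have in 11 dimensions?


The Riemann tensor in d dimensions has d^2(d^2 - 1)/12 independent components.
d = 11, so d^2 = 121
d^2 - 1 = 120
d^2(d^2 - 1) = 121 * 120 = 14520
Divide by 12: 14520 / 12 = 1210

1210


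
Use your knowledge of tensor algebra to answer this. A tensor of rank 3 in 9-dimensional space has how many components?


The number of components of a rank-r tensor in d dimensions is d^r.
Here d = 9 and r = 3.
9^3 = 729

729


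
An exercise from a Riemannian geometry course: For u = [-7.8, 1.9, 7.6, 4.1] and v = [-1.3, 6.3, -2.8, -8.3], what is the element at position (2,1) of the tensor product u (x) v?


The outer product entry T_{ij} = u_i * v_j.
We need i=2, j=1.
u_2 = 1.9, v_1 = -1.3
T_{2,1} = 1.9 * -1.3 = -2.47

-2.47


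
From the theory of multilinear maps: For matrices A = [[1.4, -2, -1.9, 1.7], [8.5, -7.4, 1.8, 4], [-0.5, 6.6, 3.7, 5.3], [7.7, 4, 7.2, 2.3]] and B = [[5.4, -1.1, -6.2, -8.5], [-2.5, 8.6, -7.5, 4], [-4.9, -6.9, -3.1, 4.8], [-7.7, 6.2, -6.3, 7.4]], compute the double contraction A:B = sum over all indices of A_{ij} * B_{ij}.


A:B = sum over all i,j of A_{ij} * B_{ij}.
Row 1: 1.4*5.4=7.56, -2*-1.1=2.2, -1.9*-6.2=11.78, 1.7*-8.5=-14.45 => row sum = 7.09
Row 2: 8.5*-2.5=-21.25, -7.4*8.6=-63.64, 1.8*-7.5=-13.5, 4*4=16 => row sum = -82.39
Row 3: -0.5*-4.9=2.45, 6.6*-6.9=-45.54, 3.7*-3.1=-11.47, 5.3*4.8=25.44 => row sum = -29.12
Row 4: 7.7*-7.7=-59.29, 4*6.2=24.8, 7.2*-6.3=-45.36, 2.3*7.4=17.02 => row sum = -62.83
Total = 7.09 + -82.39 + -29.12 + -62.83 = -167.25

-167.25


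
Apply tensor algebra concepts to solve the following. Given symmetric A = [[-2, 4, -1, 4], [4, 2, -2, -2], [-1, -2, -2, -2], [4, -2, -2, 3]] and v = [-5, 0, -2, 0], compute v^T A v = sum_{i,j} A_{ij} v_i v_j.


First compute Av:
(Av)_1 = -2*-5 + 4*0 + -1*-2 + 4*0 = 12
(Av)_2 = 4*-5 + 2*0 + -2*-2 + -2*0 = -16
(Av)_3 = -1*-5 + -2*0 + -2*-2 + -2*0 = 9
(Av)_4 = 4*-5 + -2*0 + -2*-2 + 3*0 = -16
Av = [12, -16, 9, -16]
Then v^T (Av) = -5*12 + 0*-16 + -2*9 + 0*-16
= -60 + 0 + -18 + 0 = -78

-78


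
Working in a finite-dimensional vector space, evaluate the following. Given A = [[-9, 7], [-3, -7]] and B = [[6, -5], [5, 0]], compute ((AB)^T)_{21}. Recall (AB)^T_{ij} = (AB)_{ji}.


(AB)^T_{ij} = (AB)_{ji} = sum_k A_{jk} B_{ki}.
For i=2, j=1 we need (AB)_{12}:
A_{11} * B_{12} = -9 * -5 = 45
A_{12} * B_{22} = 7 * 0 = 0
Sum = 45 + 0 = 45

45


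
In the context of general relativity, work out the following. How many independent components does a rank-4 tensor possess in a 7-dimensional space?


The number of components of a rank-r tensor in d dimensions is d^r.
Here d = 7 and r = 4.
7^4 = 2401

2401


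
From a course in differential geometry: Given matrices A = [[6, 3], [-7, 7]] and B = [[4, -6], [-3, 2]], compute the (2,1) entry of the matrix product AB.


(AB)_{ij} = sum_k A_{ik} B_{kj}.
For i=2, j=1:
A_{21} * B_{11} = -7 * 4 = -28
A_{22} * B_{21} = 7 * -3 = -21
Sum = -28 + -21 = -49

-49


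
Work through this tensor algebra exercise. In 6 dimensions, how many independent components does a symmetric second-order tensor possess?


A symmetric rank-2 tensor in d dimensions has d(d+1)/2 independent components.
d = 6
d(d+1)/2 = 6 * 7 / 2 = 42 / 2 = 21

21


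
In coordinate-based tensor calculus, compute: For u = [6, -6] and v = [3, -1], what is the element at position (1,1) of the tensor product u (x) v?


The outer product entry T_{ij} = u_i * v_j.
We need i=1, j=1.
u_1 = 6, v_1 = 3
T_{1,1} = 6 * 3 = 18

18


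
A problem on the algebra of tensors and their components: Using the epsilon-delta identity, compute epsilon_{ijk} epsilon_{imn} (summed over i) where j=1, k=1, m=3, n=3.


Using the identity: epsilon_{ijk} epsilon_{imn} = delta_{jm} delta_{kn} - delta_{jn} delta_{km}.
delta_{13} = 0
delta_{13} = 0
delta_{13} = 0
delta_{13} = 0
Result = 0 * 0 - 0 * 0 = 0 - 0 = 0

0


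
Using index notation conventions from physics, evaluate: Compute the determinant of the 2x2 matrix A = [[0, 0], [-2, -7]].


For a 2x2 matrix [[a, b], [c, d]], det = a*d - b*c.
a = 0, b = 0, c = -2, d = -7
a*d = 0 * -7 = 0
b*c = 0 * -2 = 0
det = 0 - 0 = 0

0


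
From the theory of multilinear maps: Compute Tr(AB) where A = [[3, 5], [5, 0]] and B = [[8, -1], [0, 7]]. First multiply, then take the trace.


Tr(AB) = sum_i (AB)_{ii} where (AB)_{ii} = sum_k A_{ik} B_{ki}.
(AB)_{11} = 3*8 + 5*0 = 24
(AB)_{22} = 5*-1 + 0*7 = -5
Tr(AB) = 24 + -5 = 19

19


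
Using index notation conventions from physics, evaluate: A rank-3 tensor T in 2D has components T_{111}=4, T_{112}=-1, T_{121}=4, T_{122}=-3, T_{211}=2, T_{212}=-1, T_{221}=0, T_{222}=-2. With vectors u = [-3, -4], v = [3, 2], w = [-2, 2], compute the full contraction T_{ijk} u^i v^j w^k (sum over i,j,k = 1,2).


S = sum over i,j,k of T_{ijk} u_i v_j w_k. Expanding all 8 terms:
T_{111}*u_1*v_1*w_1 = 4*-3*3*-2 = 72  (running total: 72)
T_{112}*u_1*v_1*w_2 = -1*-3*3*2 = 18  (running total: 90)
T_{121}*u_1*v_2*w_1 = 4*-3*2*-2 = 48  (running total: 138)
T_{122}*u_1*v_2*w_2 = -3*-3*2*2 = 36  (running total: 174)
T_{211}*u_2*v_1*w_1 = 2*-4*3*-2 = 48  (running total: 222)
T_{212}*u_2*v_1*w_2 = -1*-4*3*2 = 24  (running total: 246)
T_{221}*u_2*v_2*w_1 = 0*-4*2*-2 = 0  (running total: 246)
T_{222}*u_2*v_2*w_2 = -2*-4*2*2 = 32  (running total: 278)
S = 278

278


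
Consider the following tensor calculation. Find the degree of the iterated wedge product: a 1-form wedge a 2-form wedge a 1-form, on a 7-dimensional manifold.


The degree of a wedge product is the sum of the degrees of the individual forms.
Degrees: 1, 2, 1
Total degree = 1 + 2 + 1 = 4

4


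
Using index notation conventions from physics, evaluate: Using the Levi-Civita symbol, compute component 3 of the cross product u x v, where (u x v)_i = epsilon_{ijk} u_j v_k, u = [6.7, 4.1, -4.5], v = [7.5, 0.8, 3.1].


(u x v)_3 = sum_{j,k} epsilon_{3jk} u_j v_k. Only permutations of (1,2,3) contribute; the two non-zero terms are:
eps_{312} u_1 v_2 = 1 * 6.7 * 0.8 = 5.36
eps_{321} u_2 v_1 = -1 * 4.1 * 7.5 = -30.75
(u x v)_3 = -25.39

-25.39


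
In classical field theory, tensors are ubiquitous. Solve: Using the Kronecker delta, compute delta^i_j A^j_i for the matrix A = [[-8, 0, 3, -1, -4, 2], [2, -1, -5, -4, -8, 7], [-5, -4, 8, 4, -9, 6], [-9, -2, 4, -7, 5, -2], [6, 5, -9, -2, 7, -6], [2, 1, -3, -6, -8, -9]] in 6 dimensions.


The contraction (trace) of a rank-2 tensor is the sum of its diagonal elements.
Diagonal entries: A[1,1] = -8, A[2,2] = -1, A[3,3] = 8, A[4,4] = -7, A[5,5] = 7, A[6,6] = -9
Tr(A) = -8 + -1 + 8 + -7 + 7 + -9 = -10

-10


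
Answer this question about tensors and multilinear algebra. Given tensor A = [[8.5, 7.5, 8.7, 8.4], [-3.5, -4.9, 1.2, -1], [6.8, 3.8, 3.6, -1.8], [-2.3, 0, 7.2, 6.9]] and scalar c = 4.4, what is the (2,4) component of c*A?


Scalar multiplication: (cA)_{ij} = c * A_{ij}.
c = 4.4
A_{24} = -1
(cA)_{24} = 4.4 * -1 = -4.4

-4.4


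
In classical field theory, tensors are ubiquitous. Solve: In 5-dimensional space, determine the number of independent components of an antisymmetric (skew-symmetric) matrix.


An antisymmetric rank-2 tensor satisfies A_{ij} = -A_{ji}, so diagonal entries are zero.
The independent components are the upper-triangular entries: C(n, 2) = n(n-1)/2.
n = 5
C(5, 2) = 5 * 4 / 2 = 20 / 2 = 10

10


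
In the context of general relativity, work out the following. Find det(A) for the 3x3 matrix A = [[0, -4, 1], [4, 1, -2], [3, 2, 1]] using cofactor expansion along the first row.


Expanding along the first row, det(A) = a11*M_11 - a12*M_12 + a13*M_13, where M_1j is the (1,j) minor.
Minor M_11 = 1*1 - -2*2 = 5
Minor M_12 = 4*1 - -2*3 = 10
Minor M_13 = 4*2 - 1*3 = 5
det = 0*(5) - -4*(10) + 1*(5)
    = 0 - -40 + 5
    = 45

45


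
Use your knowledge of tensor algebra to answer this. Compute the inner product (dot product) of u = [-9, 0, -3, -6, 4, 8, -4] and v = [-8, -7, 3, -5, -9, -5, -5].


The inner product u . v = sum of u_i * v_i.
Term-by-term: -9 * -8, 0 * -7, -3 * 3, -6 * -5, 4 * -9, 8 * -5, -4 * -5
Products: 72, 0, -9, 30, -36, -40, 20
Sum = 72 + 0 + -9 + 30 + -36 + -40 + 20 = 37

37


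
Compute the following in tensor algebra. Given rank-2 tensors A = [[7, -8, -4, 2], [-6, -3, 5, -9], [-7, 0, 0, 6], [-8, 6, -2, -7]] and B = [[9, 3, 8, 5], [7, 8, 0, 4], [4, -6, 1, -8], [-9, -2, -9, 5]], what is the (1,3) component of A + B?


Tensor addition is component-wise: (A + B)_{ij} = A_{ij} + B_{ij}.
A_{13} = -4
B_{13} = 8
(A + B)_{13} = -4 + 8 = 4

4


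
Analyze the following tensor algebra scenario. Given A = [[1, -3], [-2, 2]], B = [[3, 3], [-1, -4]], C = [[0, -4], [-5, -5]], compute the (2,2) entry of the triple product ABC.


(ABC)_{22} = sum_m (AB)_{2m} C_{m2}. First compute row 2 of AB.
(AB)_{21} = -2*3 + 2*-1 = -8
(AB)_{22} = -2*3 + 2*-4 = -14
Now contract with column 2 of C:
(AB)_{21} * C_{12} = -8 * -4 = 32
(AB)_{22} * C_{22} = -14 * -5 = 70
(ABC)_{22} = 32 + 70 = 102

102


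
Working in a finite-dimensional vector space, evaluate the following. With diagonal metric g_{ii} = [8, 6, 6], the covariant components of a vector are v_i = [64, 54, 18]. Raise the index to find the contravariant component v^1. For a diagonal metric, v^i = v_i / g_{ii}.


To raise an index with a diagonal metric: v^i = v_i / g_{ii}.
For index 1: v_1 = 64, g_{11} = 8
v^1 = 64 / 8 = 8

8


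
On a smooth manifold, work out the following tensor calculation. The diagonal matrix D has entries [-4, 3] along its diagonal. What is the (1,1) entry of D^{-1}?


For a diagonal matrix, the inverse has entries (D^{-1})_{ii} = 1/d_{ii}.
The diagonal entries are: d_{11} = -4, d_{22} = 3
We need (D^{-1})_{11} = 1/d_{11} = 1/-4 = -1/4

-1/4


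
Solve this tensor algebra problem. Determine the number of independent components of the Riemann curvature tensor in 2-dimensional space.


The Riemann tensor in d dimensions has d^2(d^2 - 1)/12 independent components.
d = 2, so d^2 = 4
d^2 - 1 = 3
d^2(d^2 - 1) = 4 * 3 = 12
Divide by 12: 12 / 12 = 1

1


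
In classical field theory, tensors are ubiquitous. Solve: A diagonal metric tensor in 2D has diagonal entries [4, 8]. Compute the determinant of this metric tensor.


For a diagonal metric, the determinant is the product of diagonal entries.
Diagonal entries: 4, 8
det(g) = 4 * 8 = 32

32


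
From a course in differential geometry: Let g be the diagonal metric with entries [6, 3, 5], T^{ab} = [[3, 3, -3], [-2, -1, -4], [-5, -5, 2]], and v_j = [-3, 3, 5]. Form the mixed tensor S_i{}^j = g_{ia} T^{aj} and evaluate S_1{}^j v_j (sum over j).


Step 1: lower the first index. For a diagonal metric, g_{ia} T^{aj} = g_{ii} T^{ij} (no sum on i).
g_{11} = 6
S_1{}^1 = 6 * T^{11} = 6 * 3 = 18
S_1{}^2 = 6 * T^{12} = 6 * 3 = 18
S_1{}^3 = 6 * T^{13} = 6 * -3 = -18
Step 2: contract S_1{}^j with v_j.
S_1{}^1 * v_1 = 18 * -3 = -54
S_1{}^2 * v_2 = 18 * 3 = 54
S_1{}^3 * v_3 = -18 * 5 = -90
Result = -54 + 54 + -90 = -90

-90


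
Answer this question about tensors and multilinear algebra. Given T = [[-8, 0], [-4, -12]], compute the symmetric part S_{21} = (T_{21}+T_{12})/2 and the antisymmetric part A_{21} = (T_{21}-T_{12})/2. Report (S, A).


T_{21} = -4
T_{12} = 0
S_{21} = (-4 + 0)/2 = -4/2 = -2
A_{21} = (-4 - 0)/2 = -4/2 = -2
Check: S + A = -2 + -2 = -4 = T_{21}.

(-2, -2)


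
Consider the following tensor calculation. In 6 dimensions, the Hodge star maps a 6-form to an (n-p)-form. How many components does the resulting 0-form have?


The Hodge dual of a p-form on an n-dimensional manifold is an (n-p)-form.
n = 6, p = 6, so dual degree = 6 - 6 = 0
The number of components is C(n, n-p) = C(6, 0) = 1

1


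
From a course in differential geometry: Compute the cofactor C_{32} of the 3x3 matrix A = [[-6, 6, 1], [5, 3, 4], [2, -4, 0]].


To find cofactor C_{32}, delete row 3 and column 2.
The resulting 2x2 submatrix is: [[-6, 1], [5, 4]]
Minor M_{32} = -6*4 - 1*5
  = -24 - 5 = -29
Sign = (-1)^(3+2) = (-1)^5 = -1
Cofactor C_{32} = -1 * -29 = 29

29


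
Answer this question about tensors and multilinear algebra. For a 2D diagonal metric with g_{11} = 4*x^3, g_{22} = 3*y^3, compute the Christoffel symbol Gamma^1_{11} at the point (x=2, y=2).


For a diagonal metric, Gamma^k_{ij} = (1/2) g^{kk} (dg_{ik}/dx_j + dg_{jk}/dx_i - dg_{ij}/dx_k).
The metric is diagonal, so g_{ab} = 0 for a != b.
At the given point: g_{11} = 32, g_{22} = 24
g^{11} = 1/32
dg_{11}/dx_1 = dg_{11}/dx_1 = 48
dg_{11}/dx_1 = dg_{11}/dx_1 = 48
dg_{11}/dx_1 = dg_{11}/dx_1 = 48
Numerator = 48 + 48 - 48 = 48
Gamma^1_{11} = 48 / (2 * 32) = 3/4

3/4


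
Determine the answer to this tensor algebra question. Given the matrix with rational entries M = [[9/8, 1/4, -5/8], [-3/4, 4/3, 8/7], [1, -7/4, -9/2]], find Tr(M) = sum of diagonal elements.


The trace is the sum of diagonal entries.
Diagonal: M[1,1] = 9/8, M[2,2] = 4/3, M[3,3] = -9/2
Tr(M) = 9/8 + 4/3 + -9/2
Computing step by step:
After adding M[1,1]: 9/8
After adding M[2,2]: 59/24
After adding M[3,3]: -49/24
Tr(M) = -49/24

-49/24


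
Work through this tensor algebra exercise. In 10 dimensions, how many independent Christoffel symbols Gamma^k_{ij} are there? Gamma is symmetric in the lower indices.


Christoffel symbols Gamma^k_{ij} are symmetric in i,j, so there are d * d(d+1)/2 independent symbols.
d = 10
d(d+1)/2 = 10 * 11 / 2 = 55
Total = 10 * 55 = 550

550


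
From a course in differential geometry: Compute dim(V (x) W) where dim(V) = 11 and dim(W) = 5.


The dimension of a tensor product is the product of dimensions.
dim(V) = 11, dim(W) = 5
dim(V (x) W) = 11 * 5 = 55

55


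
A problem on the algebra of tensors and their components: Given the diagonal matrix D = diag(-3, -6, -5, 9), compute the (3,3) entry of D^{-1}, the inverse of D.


For a diagonal matrix, the inverse has entries (D^{-1})_{ii} = 1/d_{ii}.
The diagonal entries are: d_{11} = -3, d_{22} = -6, d_{33} = -5, d_{44} = 9
We need (D^{-1})_{33} = 1/d_{33} = 1/-5 = -1/5

-1/5


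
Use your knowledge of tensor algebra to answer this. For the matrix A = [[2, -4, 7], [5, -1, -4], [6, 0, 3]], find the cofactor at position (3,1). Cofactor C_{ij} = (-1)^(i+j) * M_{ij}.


To find cofactor C_{31}, delete row 3 and column 1.
The resulting 2x2 submatrix is: [[-4, 7], [-1, -4]]
Minor M_{31} = -4*-4 - 7*-1
  = 16 - -7 = 23
Sign = (-1)^(3+1) = (-1)^4 = 1
Cofactor C_{31} = 1 * 23 = 23

23


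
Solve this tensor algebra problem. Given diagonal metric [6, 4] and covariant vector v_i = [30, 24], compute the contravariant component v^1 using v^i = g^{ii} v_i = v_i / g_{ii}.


To raise an index with a diagonal metric: v^i = v_i / g_{ii}.
For index 1: v_1 = 30, g_{11} = 6
v^1 = 30 / 6 = 5

5


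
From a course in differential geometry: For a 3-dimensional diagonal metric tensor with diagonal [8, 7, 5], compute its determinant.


For a diagonal metric, the determinant is the product of diagonal entries.
Diagonal entries: 8, 7, 5
det(g) = 8 * 7 * 5 = 280

280


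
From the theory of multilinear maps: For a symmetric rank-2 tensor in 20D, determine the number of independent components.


A symmetric rank-2 tensor in d dimensions has d(d+1)/2 independent components.
d = 20
d(d+1)/2 = 20 * 21 / 2 = 420 / 2 = 210

210


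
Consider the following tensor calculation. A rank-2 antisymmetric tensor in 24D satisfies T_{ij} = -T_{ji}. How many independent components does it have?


An antisymmetric rank-2 tensor satisfies A_{ij} = -A_{ji}, so diagonal entries are zero.
The independent components are the upper-triangular entries: C(n, 2) = n(n-1)/2.
n = 24
C(24, 2) = 24 * 23 / 2 = 552 / 2 = 276

276


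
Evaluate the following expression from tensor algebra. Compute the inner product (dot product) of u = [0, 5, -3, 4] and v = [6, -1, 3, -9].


The inner product u . v = sum of u_i * v_i.
Term-by-term: 0 * 6, 5 * -1, -3 * 3, 4 * -9
Products: 0, -5, -9, -36
Sum = 0 + -5 + -9 + -36 = -50

-50


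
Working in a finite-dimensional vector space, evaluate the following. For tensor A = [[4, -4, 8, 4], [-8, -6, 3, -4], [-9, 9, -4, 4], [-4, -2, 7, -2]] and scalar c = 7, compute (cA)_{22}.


Scalar multiplication: (cA)_{ij} = c * A_{ij}.
c = 7
A_{22} = -6
(cA)_{22} = 7 * -6 = -42

-42


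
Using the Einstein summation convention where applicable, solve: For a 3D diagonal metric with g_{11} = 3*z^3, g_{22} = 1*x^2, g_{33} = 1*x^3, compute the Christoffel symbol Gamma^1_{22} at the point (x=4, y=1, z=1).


For a diagonal metric, Gamma^k_{ij} = (1/2) g^{kk} (dg_{ik}/dx_j + dg_{jk}/dx_i - dg_{ij}/dx_k).
The metric is diagonal, so g_{ab} = 0 for a != b.
At the given point: g_{11} = 3, g_{22} = 16, g_{33} = 64
g^{11} = 1/3
dg_{21}/dx_2 = 0 (off-diagonal)
dg_{21}/dx_2 = 0 (off-diagonal)
dg_{22}/dx_1 = dg_{22}/dx_1 = 8
Numerator = 0 + 0 - 8 = -8
Gamma^1_{22} = -8 / (2 * 3) = -4/3

-4/3


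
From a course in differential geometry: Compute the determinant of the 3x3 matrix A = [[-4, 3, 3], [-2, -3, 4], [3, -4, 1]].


Expanding along the first row, det(A) = a11*M_11 - a12*M_12 + a13*M_13, where M_1j is the (1,j) minor.
Minor M_11 = -3*1 - 4*-4 = 13
Minor M_12 = -2*1 - 4*3 = -14
Minor M_13 = -2*-4 - -3*3 = 17
det = -4*(13) - 3*(-14) + 3*(17)
    = -52 - -42 + 51
    = 41

41


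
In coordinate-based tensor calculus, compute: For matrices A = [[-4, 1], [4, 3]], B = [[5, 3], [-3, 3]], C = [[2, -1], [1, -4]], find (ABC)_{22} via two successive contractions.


(ABC)_{22} = sum_m (AB)_{2m} C_{m2}. First compute row 2 of AB.
(AB)_{21} = 4*5 + 3*-3 = 11
(AB)_{22} = 4*3 + 3*3 = 21
Now contract with column 2 of C:
(AB)_{21} * C_{12} = 11 * -1 = -11
(AB)_{22} * C_{22} = 21 * -4 = -84
(ABC)_{22} = -11 + -84 = -95

-95


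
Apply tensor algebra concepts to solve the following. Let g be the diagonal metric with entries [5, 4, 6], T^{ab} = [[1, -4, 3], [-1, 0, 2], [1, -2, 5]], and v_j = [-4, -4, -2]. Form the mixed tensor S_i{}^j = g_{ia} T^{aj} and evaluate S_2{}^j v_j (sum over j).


Step 1: lower the first index. For a diagonal metric, g_{ia} T^{aj} = g_{ii} T^{ij} (no sum on i).
g_{22} = 4
S_2{}^1 = 4 * T^{21} = 4 * -1 = -4
S_2{}^2 = 4 * T^{22} = 4 * 0 = 0
S_2{}^3 = 4 * T^{23} = 4 * 2 = 8
Step 2: contract S_2{}^j with v_j.
S_2{}^1 * v_1 = -4 * -4 = 16
S_2{}^2 * v_2 = 0 * -4 = 0
S_2{}^3 * v_3 = 8 * -2 = -16
Result = 16 + 0 + -16 = 0

0


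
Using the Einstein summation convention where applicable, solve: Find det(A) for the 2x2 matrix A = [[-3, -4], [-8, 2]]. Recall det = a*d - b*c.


For a 2x2 matrix [[a, b], [c, d]], det = a*d - b*c.
a = -3, b = -4, c = -8, d = 2
a*d = -3 * 2 = -6
b*c = -4 * -8 = 32
det = -6 - 32 = -38

-38


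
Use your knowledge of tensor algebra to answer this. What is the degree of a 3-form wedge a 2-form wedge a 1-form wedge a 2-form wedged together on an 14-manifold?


The degree of a wedge product is the sum of the degrees of the individual forms.
Degrees: 3, 2, 1, 2
Total degree = 3 + 2 + 1 + 2 = 8

8


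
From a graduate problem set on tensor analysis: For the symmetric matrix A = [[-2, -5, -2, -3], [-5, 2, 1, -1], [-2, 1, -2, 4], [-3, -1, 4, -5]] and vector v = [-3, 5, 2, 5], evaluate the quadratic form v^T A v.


First compute Av:
(Av)_1 = -2*-3 + -5*5 + -2*2 + -3*5 = -38
(Av)_2 = -5*-3 + 2*5 + 1*2 + -1*5 = 22
(Av)_3 = -2*-3 + 1*5 + -2*2 + 4*5 = 27
(Av)_4 = -3*-3 + -1*5 + 4*2 + -5*5 = -13
Av = [-38, 22, 27, -13]
Then v^T (Av) = -3*-38 + 5*22 + 2*27 + 5*-13
= 114 + 110 + 54 + -65 = 213

213


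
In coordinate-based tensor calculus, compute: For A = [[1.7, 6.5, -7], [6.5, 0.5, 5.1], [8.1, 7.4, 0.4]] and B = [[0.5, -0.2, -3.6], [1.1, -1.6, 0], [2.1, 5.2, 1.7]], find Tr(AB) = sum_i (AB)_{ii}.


Tr(AB) = sum_i (AB)_{ii} where (AB)_{ii} = sum_k A_{ik} B_{ki}.
(AB)_{11} = 1.7*0.5 + 6.5*1.1 + -7*2.1 = -6.7
(AB)_{22} = 6.5*-0.2 + 0.5*-1.6 + 5.1*5.2 = 24.42
(AB)_{33} = 8.1*-3.6 + 7.4*0 + 0.4*1.7 = -28.48
Tr(AB) = -6.7 + 24.42 + -28.48 = -10.76

-10.76


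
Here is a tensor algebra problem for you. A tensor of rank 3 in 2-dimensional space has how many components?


The number of components of a rank-r tensor in d dimensions is d^r.
Here d = 2 and r = 3.
2^3 = 8

8


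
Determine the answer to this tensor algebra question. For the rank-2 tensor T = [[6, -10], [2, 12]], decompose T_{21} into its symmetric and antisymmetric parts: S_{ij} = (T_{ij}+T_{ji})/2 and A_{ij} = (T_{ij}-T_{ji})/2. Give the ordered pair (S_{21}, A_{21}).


T_{21} = 2
T_{12} = -10
S_{21} = (2 + -10)/2 = -8/2 = -4
A_{21} = (2 - -10)/2 = 12/2 = 6
Check: S + A = -4 + 6 = 2 = T_{21}.

(-4, 6)


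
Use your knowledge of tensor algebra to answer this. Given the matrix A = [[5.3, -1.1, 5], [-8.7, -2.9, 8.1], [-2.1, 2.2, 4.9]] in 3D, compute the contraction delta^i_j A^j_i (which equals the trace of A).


The contraction (trace) of a rank-2 tensor is the sum of its diagonal elements.
Diagonal entries: A[1,1] = 5.3, A[2,2] = -2.9, A[3,3] = 4.9
Tr(A) = 5.3 + -2.9 + 4.9 = 7.3

7.3


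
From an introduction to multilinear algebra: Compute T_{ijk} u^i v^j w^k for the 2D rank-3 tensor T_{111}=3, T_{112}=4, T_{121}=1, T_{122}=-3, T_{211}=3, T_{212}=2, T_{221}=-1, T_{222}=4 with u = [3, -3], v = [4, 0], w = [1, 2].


S = sum over i,j,k of T_{ijk} u_i v_j w_k. Expanding all 8 terms:
T_{111}*u_1*v_1*w_1 = 3*3*4*1 = 36  (running total: 36)
T_{112}*u_1*v_1*w_2 = 4*3*4*2 = 96  (running total: 132)
T_{121}*u_1*v_2*w_1 = 1*3*0*1 = 0  (running total: 132)
T_{122}*u_1*v_2*w_2 = -3*3*0*2 = 0  (running total: 132)
T_{211}*u_2*v_1*w_1 = 3*-3*4*1 = -36  (running total: 96)
T_{212}*u_2*v_1*w_2 = 2*-3*4*2 = -48  (running total: 48)
T_{221}*u_2*v_2*w_1 = -1*-3*0*1 = 0  (running total: 48)
T_{222}*u_2*v_2*w_2 = 4*-3*0*2 = 0  (running total: 48)
S = 48

48


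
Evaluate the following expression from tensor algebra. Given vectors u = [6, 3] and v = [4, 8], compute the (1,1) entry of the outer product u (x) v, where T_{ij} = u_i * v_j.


The outer product entry T_{ij} = u_i * v_j.
We need i=1, j=1.
u_1 = 6, v_1 = 4
T_{1,1} = 6 * 4 = 24

24


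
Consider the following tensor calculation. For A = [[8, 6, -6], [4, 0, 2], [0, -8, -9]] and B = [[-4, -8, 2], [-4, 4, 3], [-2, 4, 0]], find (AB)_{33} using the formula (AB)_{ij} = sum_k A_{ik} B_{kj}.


(AB)_{ij} = sum_k A_{ik} B_{kj}.
For i=3, j=3:
A_{31} * B_{13} = 0 * 2 = 0
A_{32} * B_{23} = -8 * 3 = -24
A_{33} * B_{33} = -9 * 0 = 0
Sum = 0 + -24 + 0 = -24

-24


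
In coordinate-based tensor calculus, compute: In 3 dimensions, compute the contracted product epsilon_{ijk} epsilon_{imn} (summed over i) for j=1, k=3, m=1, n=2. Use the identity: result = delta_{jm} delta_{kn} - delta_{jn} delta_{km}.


Using the identity: epsilon_{ijk} epsilon_{imn} = delta_{jm} delta_{kn} - delta_{jn} delta_{km}.
delta_{11} = 1
delta_{32} = 0
delta_{12} = 0
delta_{31} = 0
Result = 1 * 0 - 0 * 0 = 0 - 0 = 0

0


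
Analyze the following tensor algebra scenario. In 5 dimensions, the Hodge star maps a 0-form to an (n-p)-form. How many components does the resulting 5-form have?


The Hodge dual of a p-form on an n-dimensional manifold is an (n-p)-form.
n = 5, p = 0, so dual degree = 5 - 0 = 5
The number of components is C(n, n-p) = C(5, 5) = 1

1


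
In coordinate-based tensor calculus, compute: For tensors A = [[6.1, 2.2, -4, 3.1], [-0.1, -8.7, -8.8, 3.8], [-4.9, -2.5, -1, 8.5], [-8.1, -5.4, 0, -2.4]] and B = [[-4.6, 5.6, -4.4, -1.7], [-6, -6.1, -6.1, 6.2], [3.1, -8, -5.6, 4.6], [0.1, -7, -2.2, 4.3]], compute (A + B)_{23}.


Tensor addition is component-wise: (A + B)_{ij} = A_{ij} + B_{ij}.
A_{23} = -8.8
B_{23} = -6.1
(A + B)_{23} = -8.8 + -6.1 = -14.9

-14.9


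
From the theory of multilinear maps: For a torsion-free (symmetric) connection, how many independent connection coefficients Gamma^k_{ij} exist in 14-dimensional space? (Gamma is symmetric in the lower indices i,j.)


Christoffel symbols Gamma^k_{ij} are symmetric in i,j, so there are d * d(d+1)/2 independent symbols.
d = 14
d(d+1)/2 = 14 * 15 / 2 = 105
Total = 14 * 105 = 1470

1470


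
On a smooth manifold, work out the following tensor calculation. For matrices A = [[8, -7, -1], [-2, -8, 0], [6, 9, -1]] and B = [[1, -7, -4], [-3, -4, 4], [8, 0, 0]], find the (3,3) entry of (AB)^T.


(AB)^T_{ij} = (AB)_{ji} = sum_k A_{jk} B_{ki}.
For i=3, j=3 we need (AB)_{33}:
A_{31} * B_{13} = 6 * -4 = -24
A_{32} * B_{23} = 9 * 4 = 36
A_{33} * B_{33} = -1 * 0 = 0
Sum = -24 + 36 + 0 = 12

12


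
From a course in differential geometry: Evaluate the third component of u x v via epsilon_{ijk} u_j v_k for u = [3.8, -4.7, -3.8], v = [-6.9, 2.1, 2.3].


(u x v)_3 = sum_{j,k} epsilon_{3jk} u_j v_k. Only permutations of (1,2,3) contribute; the two non-zero terms are:
eps_{312} u_1 v_2 = 1 * 3.8 * 2.1 = 7.98
eps_{321} u_2 v_1 = -1 * -4.7 * -6.9 = -32.43
(u x v)_3 = -24.45

-24.45


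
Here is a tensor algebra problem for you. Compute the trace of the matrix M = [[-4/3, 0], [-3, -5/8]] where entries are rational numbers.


The trace is the sum of diagonal entries.
Diagonal: M[1,1] = -4/3, M[2,2] = -5/8
Tr(M) = -4/3 + -5/8
Computing step by step:
After adding M[1,1]: -4/3
After adding M[2,2]: -47/24
Tr(M) = -47/24

-47/24


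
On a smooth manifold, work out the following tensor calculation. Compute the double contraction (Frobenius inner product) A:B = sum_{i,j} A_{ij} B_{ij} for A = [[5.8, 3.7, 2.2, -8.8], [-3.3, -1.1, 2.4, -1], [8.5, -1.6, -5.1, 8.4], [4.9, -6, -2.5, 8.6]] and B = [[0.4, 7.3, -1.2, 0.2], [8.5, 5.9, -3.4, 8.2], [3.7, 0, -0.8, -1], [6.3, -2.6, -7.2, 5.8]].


A:B = sum over all i,j of A_{ij} * B_{ij}.
Row 1: 5.8*0.4=2.32, 3.7*7.3=27.01, 2.2*-1.2=-2.64, -8.8*0.2=-1.76 => row sum = 24.93
Row 2: -3.3*8.5=-28.05, -1.1*5.9=-6.49, 2.4*-3.4=-8.16, -1*8.2=-8.2 => row sum = -50.9
Row 3: 8.5*3.7=31.45, -1.6*0=0, -5.1*-0.8=4.08, 8.4*-1=-8.4 => row sum = 27.13
Row 4: 4.9*6.3=30.87, -6*-2.6=15.6, -2.5*-7.2=18, 8.6*5.8=49.88 => row sum = 114.35
Total = 24.93 + -50.9 + 27.13 + 114.35 = 115.51

115.51


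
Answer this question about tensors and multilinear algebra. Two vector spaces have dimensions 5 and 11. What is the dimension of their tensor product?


The dimension of a tensor product is the product of dimensions.
dim(V) = 5, dim(W) = 11
dim(V (x) W) = 5 * 11 = 55

55


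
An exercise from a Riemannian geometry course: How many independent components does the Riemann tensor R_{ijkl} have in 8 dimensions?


The Riemann tensor in d dimensions has d^2(d^2 - 1)/12 independent components.
d = 8, so d^2 = 64
d^2 - 1 = 63
d^2(d^2 - 1) = 64 * 63 = 4032
Divide by 12: 4032 / 12 = 336

336


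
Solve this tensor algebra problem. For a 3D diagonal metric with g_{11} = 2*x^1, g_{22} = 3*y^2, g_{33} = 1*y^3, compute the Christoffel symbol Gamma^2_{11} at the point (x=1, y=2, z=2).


For a diagonal metric, Gamma^k_{ij} = (1/2) g^{kk} (dg_{ik}/dx_j + dg_{jk}/dx_i - dg_{ij}/dx_k).
The metric is diagonal, so g_{ab} = 0 for a != b.
At the given point: g_{11} = 2, g_{22} = 12, g_{33} = 8
g^{22} = 1/12
dg_{12}/dx_1 = 0 (off-diagonal)
dg_{12}/dx_1 = 0 (off-diagonal)
dg_{11}/dx_2 = dg_{11}/dx_2 = 0
Numerator = 0 + 0 - 0 = 0
Gamma^2_{11} = 0 / (2 * 12) = 0

0


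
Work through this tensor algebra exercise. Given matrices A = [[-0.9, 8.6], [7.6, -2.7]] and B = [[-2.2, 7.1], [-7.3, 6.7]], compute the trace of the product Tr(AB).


Tr(AB) = sum_i (AB)_{ii} where (AB)_{ii} = sum_k A_{ik} B_{ki}.
(AB)_{11} = -0.9*-2.2 + 8.6*-7.3 = -60.8
(AB)_{22} = 7.6*7.1 + -2.7*6.7 = 35.87
Tr(AB) = -60.8 + 35.87 = -24.93

-24.93


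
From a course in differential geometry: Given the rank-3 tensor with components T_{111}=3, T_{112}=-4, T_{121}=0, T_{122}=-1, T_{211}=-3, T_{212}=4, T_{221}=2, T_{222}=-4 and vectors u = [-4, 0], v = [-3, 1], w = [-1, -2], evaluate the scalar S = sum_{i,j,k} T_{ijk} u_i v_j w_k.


S = sum over i,j,k of T_{ijk} u_i v_j w_k. Expanding all 8 terms:
T_{111}*u_1*v_1*w_1 = 3*-4*-3*-1 = -36  (running total: -36)
T_{112}*u_1*v_1*w_2 = -4*-4*-3*-2 = 96  (running total: 60)
T_{121}*u_1*v_2*w_1 = 0*-4*1*-1 = 0  (running total: 60)
T_{122}*u_1*v_2*w_2 = -1*-4*1*-2 = -8  (running total: 52)
T_{211}*u_2*v_1*w_1 = -3*0*-3*-1 = 0  (running total: 52)
T_{212}*u_2*v_1*w_2 = 4*0*-3*-2 = 0  (running total: 52)
T_{221}*u_2*v_2*w_1 = 2*0*1*-1 = 0  (running total: 52)
T_{222}*u_2*v_2*w_2 = -4*0*1*-2 = 0  (running total: 52)
S = 52

52


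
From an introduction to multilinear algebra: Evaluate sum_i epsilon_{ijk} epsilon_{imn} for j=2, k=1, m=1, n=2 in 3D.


Using the identity: epsilon_{ijk} epsilon_{imn} = delta_{jm} delta_{kn} - delta_{jn} delta_{km}.
delta_{21} = 0
delta_{12} = 0
delta_{22} = 1
delta_{11} = 1
Result = 0 * 0 - 1 * 1 = 0 - 1 = -1

-1


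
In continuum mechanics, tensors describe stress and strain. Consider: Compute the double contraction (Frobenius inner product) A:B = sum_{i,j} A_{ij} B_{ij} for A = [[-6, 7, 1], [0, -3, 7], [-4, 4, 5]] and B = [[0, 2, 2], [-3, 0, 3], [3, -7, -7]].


A:B = sum over all i,j of A_{ij} * B_{ij}.
Row 1: -6*0=0, 7*2=14, 1*2=2 => row sum = 16
Row 2: 0*-3=0, -3*0=0, 7*3=21 => row sum = 21
Row 3: -4*3=-12, 4*-7=-28, 5*-7=-35 => row sum = -75
Total = 16 + 21 + -75 = -38

-38


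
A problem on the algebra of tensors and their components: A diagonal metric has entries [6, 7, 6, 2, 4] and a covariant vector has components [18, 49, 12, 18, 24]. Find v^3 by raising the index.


To raise an index with a diagonal metric: v^i = v_i / g_{ii}.
For index 3: v_3 = 12, g_{33} = 6
v^3 = 12 / 6 = 2

2


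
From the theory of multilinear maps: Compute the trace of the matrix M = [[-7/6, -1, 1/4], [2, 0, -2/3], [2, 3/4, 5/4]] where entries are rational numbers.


The trace is the sum of diagonal entries.
Diagonal: M[1,1] = -7/6, M[2,2] = 0, M[3,3] = 5/4
Tr(M) = -7/6 + 0 + 5/4
Computing step by step:
After adding M[1,1]: -7/6
After adding M[2,2]: -7/6
After adding M[3,3]: 1/12
Tr(M) = 1/12

1/12


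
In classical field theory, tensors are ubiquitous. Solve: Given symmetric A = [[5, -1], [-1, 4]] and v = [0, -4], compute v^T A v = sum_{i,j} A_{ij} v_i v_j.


First compute Av:
(Av)_1 = 5*0 + -1*-4 = 4
(Av)_2 = -1*0 + 4*-4 = -16
Av = [4, -16]
Then v^T (Av) = 0*4 + -4*-16
= 0 + 64 = 64

64
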